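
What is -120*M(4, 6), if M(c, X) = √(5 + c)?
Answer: -360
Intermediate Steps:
-120*M(4, 6) = -120*√(5 + 4) = -120*√9 = -120*3 = -360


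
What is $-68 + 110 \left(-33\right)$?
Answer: $-3698$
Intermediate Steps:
$-68 + 110 \left(-33\right) = -68 - 3630 = -3698$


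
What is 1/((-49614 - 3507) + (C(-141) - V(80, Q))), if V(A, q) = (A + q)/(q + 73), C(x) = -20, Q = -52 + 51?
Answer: -72/3826231 ≈ -1.8817e-5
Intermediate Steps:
Q = -1
V(A, q) = (A + q)/(73 + q)
1/((-49614 - 3507) + (C(-141) - V(80, Q))) = 1/((-49614 - 3507) + (-20 - (80 - 1)/(73 - 1))) = 1/(-53121 + (-20 - 79/72)) = 1/(-53121 - 1519/72) = 1/(-3826231/72) = -72/3826231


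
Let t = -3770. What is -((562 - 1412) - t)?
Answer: -2920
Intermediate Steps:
-((562 - 1412) - t) = -((562 - 1412) - 1*(-3770)) = -(-850 + 3770) = -1*2920 = -2920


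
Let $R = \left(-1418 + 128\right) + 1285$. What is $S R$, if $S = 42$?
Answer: $-210$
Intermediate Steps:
$R = -5$ ($R = -1290 + 1285 = -5$)
$S R = 42 \left(-5\right) = -210$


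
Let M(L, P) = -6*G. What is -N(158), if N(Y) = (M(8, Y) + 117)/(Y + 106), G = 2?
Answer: -35/88 ≈ -0.39773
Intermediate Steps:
M(L, P) = -12 (M(L, P) = -6*2 = -12)
N(Y) = 105/(106 + Y) (N(Y) = (-12 + 117)/(Y + 106) = 105/(106 + Y))
-N(158) = -105/(106 + 158) = -105/264 = -1*35/88 = -35/88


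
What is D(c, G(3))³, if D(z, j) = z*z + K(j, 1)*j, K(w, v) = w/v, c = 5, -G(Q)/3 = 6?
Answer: 42508549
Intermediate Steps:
G(Q) = -18 (G(Q) = -3*6 = -18)
D(z, j) = j² + z² (D(z, j) = z*z + (j/1)*j = z² + (j*1)*j = z² + j*j = z² + j² = j² + z²)
D(c, G(3))³ = ((-18)² + 5²)³ = (324 + 25)³ = 349³ = 42508549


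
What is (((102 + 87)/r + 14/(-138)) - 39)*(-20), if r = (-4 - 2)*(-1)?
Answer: 10490/69 ≈ 152.03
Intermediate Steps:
r = 6 (r = -6*(-1) = 6)
(((102 + 87)/r + 14/(-138)) - 39)*(-20) = (((102 + 87)/6 + 14/(-138)) - 39)*(-20) = ((189*(1/6) + 14*(-1/138)) - 39)*(-20) = ((63/2 - 7/69) - 39)*(-20) = (4333/138 - 39)*(-20) = -1049/138*(-20) = 10490/69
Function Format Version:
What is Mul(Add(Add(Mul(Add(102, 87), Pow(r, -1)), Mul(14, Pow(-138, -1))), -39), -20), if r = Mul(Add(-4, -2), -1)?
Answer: Rational(10490, 69) ≈ 152.03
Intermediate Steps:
r = 6 (r = Mul(-6, -1) = 6)
Mul(Add(Add(Mul(Add(102, 87), Pow(r, -1)), Mul(14, Pow(-138, -1))), -39), -20) = Mul(Add(Add(Mul(Add(102, 87), Pow(6, -1)), Mul(14, Pow(-138, -1))), -39), -20) = Mul(Add(Add(Mul(189, Rational(1, 6)), Mul(14, Rational(-1, 138))), -39), -20) = Mul(Add(Add(Rational(63, 2), Rational(-7, 69)), -39), -20) = Mul(Add(Rational(4333, 138), -39), -20) = Mul(Rational(-1049, 138), -20) = Rational(10490, 69)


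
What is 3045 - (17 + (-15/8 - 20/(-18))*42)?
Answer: 36721/12 ≈ 3060.1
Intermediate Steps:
3045 - (17 + (-15/8 - 20/(-18))*42) = 3045 - (17 + (-15*⅛ - 20*(-1/18))*42) = 3045 - (17 + (-15/8 + 10/9)*42) = 3045 - (17 - 55/72*42) = 3045 - (17 - 385/12) = 3045 - 1*(-181/12) = 3045 + 181/12 = 36721/12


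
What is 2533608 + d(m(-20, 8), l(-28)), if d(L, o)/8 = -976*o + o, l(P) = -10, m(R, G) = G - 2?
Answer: 2611608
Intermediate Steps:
m(R, G) = -2 + G
d(L, o) = -7800*o (d(L, o) = 8*(-976*o + o) = 8*(-975*o) = -7800*o)
2533608 + d(m(-20, 8), l(-28)) = 2533608 - 7800*(-10) = 2533608 + 78000 = 2611608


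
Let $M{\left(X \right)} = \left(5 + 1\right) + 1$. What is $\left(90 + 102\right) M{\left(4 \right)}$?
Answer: $1344$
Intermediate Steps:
$M{\left(X \right)} = 7$ ($M{\left(X \right)} = 6 + 1 = 7$)
$\left(90 + 102\right) M{\left(4 \right)} = \left(90 + 102\right) 7 = 192 \cdot 7 = 1344$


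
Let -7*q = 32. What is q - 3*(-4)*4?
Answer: 304/7 ≈ 43.429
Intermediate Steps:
q = -32/7 (q = -⅐*32 = -32/7 ≈ -4.5714)
q - 3*(-4)*4 = -32/7 - 3*(-4)*4 = -32/7 + 12*4 = -32/7 + 48 = 304/7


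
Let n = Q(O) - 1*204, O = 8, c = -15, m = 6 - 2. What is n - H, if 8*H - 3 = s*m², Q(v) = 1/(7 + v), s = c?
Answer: -20917/120 ≈ -174.31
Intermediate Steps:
m = 4
s = -15
n = -3059/15 (n = 1/(7 + 8) - 1*204 = 1/15 - 204 = -3059/15 ≈ -203.93)
H = -237/8 (H = 3/8 + (-15*4²)/8 = 3/8 + (-15*16)/8 = 3/8 + (⅛)*(-240) = 3/8 - 30 = -237/8 ≈ -29.625)
n - H = -3059/15 - 1*(-237/8) = -3059/15 + 237/8 = -20917/120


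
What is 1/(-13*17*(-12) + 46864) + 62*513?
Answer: 1574905897/49516 ≈ 31806.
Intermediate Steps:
1/(-13*17*(-12) + 46864) + 62*513 = 1/(-221*(-12) + 46864) + 31806 = 1/(2652 + 46864) + 31806 = 1/49516 + 31806 = 1574905897/49516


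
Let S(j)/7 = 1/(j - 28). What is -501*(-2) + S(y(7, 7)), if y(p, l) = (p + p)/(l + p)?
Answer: 27047/27 ≈ 1001.7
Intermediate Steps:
y(p, l) = 2*p/(l + p) (y(p, l) = (2*p)/(l + p) = 2*p/(l + p))
S(j) = 7/(-28 + j) (S(j) = 7/(j - 28) = 7/(-28 + j))
-501*(-2) + S(y(7, 7)) = -501*(-2) + 7/(-28 + 2*7/(7 + 7)) = 1002 + 7/(-28 + 2*7/14) = 1002 + 7/(-28 + 2*7*(1/14)) = 1002 + 7/(-28 + 1) = 1002 + 7/(-27) = 1002 + 7*(-1/27) = 1002 - 7/27 = 27047/27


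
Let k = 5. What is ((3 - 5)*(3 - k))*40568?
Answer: 162272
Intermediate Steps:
((3 - 5)*(3 - k))*40568 = ((3 - 5)*(3 - 1*5))*40568 = -2*(3 - 5)*40568 = -2*(-2)*40568 = 4*40568 = 162272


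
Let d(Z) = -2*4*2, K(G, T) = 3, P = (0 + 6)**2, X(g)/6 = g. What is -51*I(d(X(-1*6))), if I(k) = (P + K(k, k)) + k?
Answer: -1173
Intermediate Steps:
X(g) = 6*g
P = 36 (P = 6**2 = 36)
d(Z) = -16 (d(Z) = -8*2 = -16)
I(k) = 39 + k (I(k) = (36 + 3) + k = 39 + k)
-51*I(d(X(-1*6))) = -51*(39 - 16) = -51*23 = -1173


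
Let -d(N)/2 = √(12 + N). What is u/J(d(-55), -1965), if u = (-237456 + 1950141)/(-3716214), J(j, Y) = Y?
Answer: 114179/486824034 ≈ 0.00023454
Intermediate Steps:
d(N) = -2*√(12 + N)
u = -570895/1238738 (u = 1712685*(-1/3716214) = -570895/1238738 ≈ -0.46087)
u/J(d(-55), -1965) = -570895/1238738/(-1965) = -570895/1238738*(-1/1965) = 114179/486824034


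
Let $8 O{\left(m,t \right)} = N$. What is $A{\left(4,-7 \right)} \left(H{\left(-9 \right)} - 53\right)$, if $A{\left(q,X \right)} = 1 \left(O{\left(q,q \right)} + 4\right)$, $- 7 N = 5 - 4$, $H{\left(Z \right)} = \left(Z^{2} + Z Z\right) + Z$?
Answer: $\frac{5575}{14} \approx 398.21$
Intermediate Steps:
$H{\left(Z \right)} = Z + 2 Z^{2}$ ($H{\left(Z \right)} = \left(Z^{2} + Z^{2}\right) + Z = 2 Z^{2} + Z = Z + 2 Z^{2}$)
$N = - \frac{1}{7}$ ($N = - \frac{5 - 4}{7} = \left(- \frac{1}{7}\right) 1 = - \frac{1}{7} \approx -0.14286$)
$O{\left(m,t \right)} = - \frac{1}{56}$ ($O{\left(m,t \right)} = \frac{1}{8} \left(- \frac{1}{7}\right) = - \frac{1}{56}$)
$A{\left(q,X \right)} = \frac{223}{56}$ ($A{\left(q,X \right)} = 1 \left(- \frac{1}{56} + 4\right) = 1 \cdot \frac{223}{56} = \frac{223}{56}$)
$A{\left(4,-7 \right)} \left(H{\left(-9 \right)} - 53\right) = \frac{223 \left(- 9 \left(1 + 2 \left(-9\right)\right) - 53\right)}{56} = \frac{223 \left(- 9 \left(1 - 18\right) - 53\right)}{56} = \frac{223 \left(\left(-9\right) \left(-17\right) - 53\right)}{56} = \frac{223 \left(153 - 53\right)}{56} = \frac{223}{56} \cdot 100 = \frac{5575}{14}$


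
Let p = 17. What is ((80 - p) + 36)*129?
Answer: 12771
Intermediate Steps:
((80 - p) + 36)*129 = ((80 - 1*17) + 36)*129 = ((80 - 17) + 36)*129 = (63 + 36)*129 = 99*129 = 12771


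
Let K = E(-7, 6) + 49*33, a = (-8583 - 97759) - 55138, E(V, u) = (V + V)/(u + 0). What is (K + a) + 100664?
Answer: -177604/3 ≈ -59201.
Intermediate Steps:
E(V, u) = 2*V/u (E(V, u) = (2*V)/u = 2*V/u)
a = -161480 (a = -106342 - 55138 = -161480)
K = 4844/3 (K = 2*(-7)/6 + 49*33 = 2*(-7)*(⅙) + 1617 = -7/3 + 1617 = 4844/3 ≈ 1614.7)
(K + a) + 100664 = (4844/3 - 161480) + 100664 = -479596/3 + 100664 = -177604/3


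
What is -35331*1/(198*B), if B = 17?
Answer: -11777/1122 ≈ -10.496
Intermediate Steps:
-35331*1/(198*B) = -35331/((17*9)*22) = -35331/(153*22) = -35331/3366 = -35331*1/3366 = -11777/1122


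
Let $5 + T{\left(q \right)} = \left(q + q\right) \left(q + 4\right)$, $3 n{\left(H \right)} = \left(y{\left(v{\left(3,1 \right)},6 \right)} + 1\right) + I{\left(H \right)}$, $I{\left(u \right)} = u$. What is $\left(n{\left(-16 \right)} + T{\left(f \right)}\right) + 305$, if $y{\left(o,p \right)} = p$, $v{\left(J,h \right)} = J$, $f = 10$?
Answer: $577$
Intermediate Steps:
$n{\left(H \right)} = \frac{7}{3} + \frac{H}{3}$ ($n{\left(H \right)} = \frac{\left(6 + 1\right) + H}{3} = \frac{7 + H}{3} = \frac{7}{3} + \frac{H}{3}$)
$T{\left(q \right)} = -5 + 2 q \left(4 + q\right)$ ($T{\left(q \right)} = -5 + \left(q + q\right) \left(q + 4\right) = -5 + 2 q \left(4 + q\right)$)
$\left(n{\left(-16 \right)} + T{\left(f \right)}\right) + 305 = \left(\left(\frac{7}{3} + \frac{1}{3} \left(-16\right)\right) + \left(-5 + 2 \cdot 10^{2} + 8 \cdot 10\right)\right) + 305 = \left(\left(\frac{7}{3} - \frac{16}{3}\right) + \left(-5 + 2 \cdot 100 + 80\right)\right) + 305 = \left(-3 + \left(-5 + 200 + 80\right)\right) + 305 = \left(-3 + 275\right) + 305 = 272 + 305 = 577$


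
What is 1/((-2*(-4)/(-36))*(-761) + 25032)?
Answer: 9/226810 ≈ 3.9681e-5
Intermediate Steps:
1/((-2*(-4)/(-36))*(-761) + 25032) = 1/((8*(-1/36))*(-761) + 25032) = 1/(-2/9*(-761) + 25032) = 1/(1522/9 + 25032) = 1/(226810/9) = 9/226810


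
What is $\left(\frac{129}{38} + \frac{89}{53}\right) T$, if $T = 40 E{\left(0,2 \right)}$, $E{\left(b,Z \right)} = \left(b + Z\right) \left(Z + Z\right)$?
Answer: $\frac{1635040}{1007} \approx 1623.7$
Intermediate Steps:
$E{\left(b,Z \right)} = 2 Z \left(Z + b\right)$ ($E{\left(b,Z \right)} = \left(Z + b\right) 2 Z = 2 Z \left(Z + b\right)$)
$T = 320$ ($T = 40 \cdot 2 \cdot 2 \left(2 + 0\right) = 40 \cdot 2 \cdot 2 \cdot 2 = 40 \cdot 8 = 320$)
$\left(\frac{129}{38} + \frac{89}{53}\right) T = \left(\frac{129}{38} + \frac{89}{53}\right) 320 = \frac{10219}{2014} \cdot 320 = \frac{1635040}{1007}$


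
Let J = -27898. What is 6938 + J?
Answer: -20960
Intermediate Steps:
6938 + J = 6938 - 27898 = -20960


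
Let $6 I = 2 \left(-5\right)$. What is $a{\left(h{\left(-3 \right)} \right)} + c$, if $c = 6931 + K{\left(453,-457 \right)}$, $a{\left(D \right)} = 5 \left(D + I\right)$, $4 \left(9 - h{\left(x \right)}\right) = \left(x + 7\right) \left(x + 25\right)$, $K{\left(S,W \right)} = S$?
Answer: $\frac{21932}{3} \approx 7310.7$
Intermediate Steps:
$I = - \frac{5}{3}$ ($I = \frac{2 \left(-5\right)}{6} = \frac{1}{6} \left(-10\right) = - \frac{5}{3} \approx -1.6667$)
$h{\left(x \right)} = 9 - \frac{\left(7 + x\right) \left(25 + x\right)}{4}$ ($h{\left(x \right)} = 9 - \frac{\left(x + 7\right) \left(x + 25\right)}{4} = 9 - \frac{\left(7 + x\right) \left(25 + x\right)}{4}$)
$a{\left(D \right)} = - \frac{25}{3} + 5 D$ ($a{\left(D \right)} = 5 \left(D - \frac{5}{3}\right) = 5 \left(- \frac{5}{3} + D\right) = - \frac{25}{3} + 5 D$)
$c = 7384$ ($c = 6931 + 453 = 7384$)
$a{\left(h{\left(-3 \right)} \right)} + c = \left(- \frac{25}{3} + 5 \left(- \frac{139}{4} - -24 - \frac{\left(-3\right)^{2}}{4}\right)\right) + 7384 = \left(- \frac{25}{3} + 5 \left(- \frac{139}{4} + 24 - \frac{9}{4}\right)\right) + 7384 = \left(- \frac{25}{3} + 5 \left(-13\right)\right) + 7384 = \left(- \frac{25}{3} - 65\right) + 7384 = - \frac{220}{3} + 7384 = \frac{21932}{3}$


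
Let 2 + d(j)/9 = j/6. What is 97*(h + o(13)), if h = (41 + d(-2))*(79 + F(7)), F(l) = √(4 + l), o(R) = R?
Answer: 154521 + 1940*√11 ≈ 1.6096e+5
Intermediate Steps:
d(j) = -18 + 3*j/2 (d(j) = -18 + 9*(j/6) = -18 + 3*j/2)
h = 1580 + 20*√11 (h = (41 + (-18 + (3/2)*(-2)))*(79 + √(4 + 7)) = (41 + (-18 - 3))*(79 + √11) = (41 - 21)*(79 + √11) = 20*(79 + √11) = 1580 + 20*√11 ≈ 1646.3)
97*(h + o(13)) = 97*((1580 + 20*√11) + 13) = 97*(1593 + 20*√11) = 154521 + 1940*√11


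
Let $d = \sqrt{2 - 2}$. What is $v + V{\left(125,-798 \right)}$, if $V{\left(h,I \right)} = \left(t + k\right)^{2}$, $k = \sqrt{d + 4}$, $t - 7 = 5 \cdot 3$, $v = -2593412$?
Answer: $-2592836$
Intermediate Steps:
$d = 0$ ($d = \sqrt{0} = 0$)
$t = 22$ ($t = 7 + 5 \cdot 3 = 7 + 15 = 22$)
$k = 2$ ($k = \sqrt{0 + 4} = \sqrt{4} = 2$)
$V{\left(h,I \right)} = 576$ ($V{\left(h,I \right)} = \left(22 + 2\right)^{2} = 24^{2} = 576$)
$v + V{\left(125,-798 \right)} = -2593412 + 576 = -2592836$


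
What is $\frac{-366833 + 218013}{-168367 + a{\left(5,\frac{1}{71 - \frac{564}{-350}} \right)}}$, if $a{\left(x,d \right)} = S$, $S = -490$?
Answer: $\frac{148820}{168857} \approx 0.88134$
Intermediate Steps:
$a{\left(x,d \right)} = -490$
$\frac{-366833 + 218013}{-168367 + a{\left(5,\frac{1}{71 - \frac{564}{-350}} \right)}} = \frac{-366833 + 218013}{-168367 - 490} = - \frac{148820}{-168857} = \left(-148820\right) \left(- \frac{1}{168857}\right) = \frac{148820}{168857}$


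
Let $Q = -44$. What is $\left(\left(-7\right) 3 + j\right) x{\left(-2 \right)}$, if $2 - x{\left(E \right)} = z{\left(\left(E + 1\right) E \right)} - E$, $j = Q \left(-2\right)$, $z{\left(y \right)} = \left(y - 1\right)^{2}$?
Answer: $-67$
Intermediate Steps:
$z{\left(y \right)} = \left(-1 + y\right)^{2}$
$j = 88$ ($j = \left(-44\right) \left(-2\right) = 88$)
$x{\left(E \right)} = 2 + E - \left(-1 + E \left(1 + E\right)\right)^{2}$ ($x{\left(E \right)} = 2 - \left(\left(-1 + \left(E + 1\right) E\right)^{2} - E\right) = 2 - \left(\left(-1 + \left(1 + E\right) E\right)^{2} - E\right) = 2 - \left(\left(-1 + E \left(1 + E\right)\right)^{2} - E\right) = 2 + \left(E - \left(-1 + E \left(1 + E\right)\right)^{2}\right) = 2 + E - \left(-1 + E \left(1 + E\right)\right)^{2}$)
$\left(\left(-7\right) 3 + j\right) x{\left(-2 \right)} = \left(\left(-7\right) 3 + 88\right) \left(2 - 2 - \left(-1 - 2 \left(1 - 2\right)\right)^{2}\right) = \left(-21 + 88\right) \left(2 - 2 - \left(-1 - -2\right)^{2}\right) = 67 \left(2 - 2 - \left(-1 + 2\right)^{2}\right) = 67 \left(2 - 2 - 1^{2}\right) = 67 \left(2 - 2 - 1\right) = 67 \left(-1\right) = -67$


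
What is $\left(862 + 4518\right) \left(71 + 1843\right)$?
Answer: $10297320$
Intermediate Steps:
$\left(862 + 4518\right) \left(71 + 1843\right) = 5380 \cdot 1914 = 10297320$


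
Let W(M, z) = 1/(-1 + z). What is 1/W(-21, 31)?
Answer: 30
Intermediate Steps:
1/W(-21, 31) = 1/(1/(-1 + 31)) = 1/(1/30) = 30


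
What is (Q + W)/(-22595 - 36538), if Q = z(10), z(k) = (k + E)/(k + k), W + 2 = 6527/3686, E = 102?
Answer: -98983/1089821190 ≈ -9.0825e-5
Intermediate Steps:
W = -845/3686 (W = -2 + 6527/3686 = -845/3686 ≈ -0.22925)
z(k) = (102 + k)/(2*k) (z(k) = (k + 102)/(k + k) = (102 + k)/((2*k)) = (102 + k)*(1/(2*k)) = (102 + k)/(2*k))
Q = 28/5 (Q = (½)*(102 + 10)/10 = (½)*(⅒)*112 = 28/5 ≈ 5.6000)
(Q + W)/(-22595 - 36538) = (28/5 - 845/3686)/(-22595 - 36538) = (98983/18430)/(-59133) = (98983/18430)*(-1/59133) = -98983/1089821190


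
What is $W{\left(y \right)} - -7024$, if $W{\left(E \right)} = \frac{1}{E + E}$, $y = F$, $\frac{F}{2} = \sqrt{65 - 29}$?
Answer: $\frac{168577}{24} \approx 7024.0$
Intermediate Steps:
$F = 12$ ($F = 2 \sqrt{65 - 29} = 2 \sqrt{36} = 2 \cdot 6 = 12$)
$y = 12$
$W{\left(E \right)} = \frac{1}{2 E}$
$W{\left(y \right)} - -7024 = \frac{1}{2 \cdot 12} - -7024 = \frac{1}{2} \cdot \frac{1}{12} + 7024 = \frac{1}{24} + 7024 = \frac{168577}{24}$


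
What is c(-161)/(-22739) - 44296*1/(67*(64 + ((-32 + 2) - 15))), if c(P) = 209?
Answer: -1007512801/28946747 ≈ -34.806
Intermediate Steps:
c(-161)/(-22739) - 44296*1/(67*(64 + ((-32 + 2) - 15))) = 209/(-22739) - 44296*1/(67*(64 + ((-32 + 2) - 15))) = 209*(-1/22739) - 44296*1/(67*(64 + (-30 - 15))) = -209/22739 - 44296*1/(67*(64 - 45)) = -209/22739 - 44296/(19*67) = -209/22739 - 44296/1273 = -1007512801/28946747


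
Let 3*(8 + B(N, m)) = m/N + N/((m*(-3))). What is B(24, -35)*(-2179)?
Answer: 46179547/2520 ≈ 18325.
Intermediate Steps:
B(N, m) = -8 - N/(9*m) + m/(3*N) (B(N, m) = -8 + (m/N + N/((m*(-3))))/3 = -8 + (m/N + N/((-3*m)))/3 = -8 + (m/N + N*(-1/(3*m)))/3 = -8 + (m/N - N/(3*m))/3 = -8 + (-N/(9*m) + m/(3*N)) = -8 - N/(9*m) + m/(3*N))
B(24, -35)*(-2179) = (-8 - ⅑*24/(-35) + (⅓)*(-35)/24)*(-2179) = (-8 - ⅑*24*(-1/35) + (⅓)*(-35)*(1/24))*(-2179) = (-8 + 8/105 - 35/72)*(-2179) = -21193/2520*(-2179) = 46179547/2520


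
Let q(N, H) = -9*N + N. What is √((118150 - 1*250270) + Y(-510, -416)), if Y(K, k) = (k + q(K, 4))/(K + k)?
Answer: 4*I*√1770205031/463 ≈ 363.49*I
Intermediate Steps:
q(N, H) = -8*N
Y(K, k) = (k - 8*K)/(K + k)
√((118150 - 1*250270) + Y(-510, -416)) = √((118150 - 1*250270) + (-416 - 8*(-510))/(-510 - 416)) = √((118150 - 250270) + (-416 + 4080)/(-926)) = √(-132120 - 1/926*3664) = √(-132120 - 1832/463) = √(-61173392/463) = 4*I*√1770205031/463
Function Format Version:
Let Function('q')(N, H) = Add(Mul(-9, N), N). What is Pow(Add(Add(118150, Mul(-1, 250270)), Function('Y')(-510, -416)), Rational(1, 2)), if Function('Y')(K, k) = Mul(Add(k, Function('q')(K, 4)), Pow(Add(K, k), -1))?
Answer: Mul(Rational(4, 463), I, Pow(1770205031, Rational(1, 2))) ≈ Mul(363.49, I)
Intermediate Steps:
Function('q')(N, H) = Mul(-8, N)
Function('Y')(K, k) = Mul(Pow(Add(K, k), -1), Add(k, Mul(-8, K))) (Function('Y')(K, k) = Mul(Add(k, Mul(-8, K)), Pow(Add(K, k), -1)) = Mul(Pow(Add(K, k), -1), Add(k, Mul(-8, K))))
Pow(Add(Add(118150, Mul(-1, 250270)), Function('Y')(-510, -416)), Rational(1, 2)) = Pow(Add(Add(118150, Mul(-1, 250270)), Mul(Pow(Add(-510, -416), -1), Add(-416, Mul(-8, -510)))), Rational(1, 2)) = Pow(Add(Add(118150, -250270), Mul(Pow(-926, -1), Add(-416, 4080))), Rational(1, 2)) = Pow(Add(-132120, Mul(Rational(-1, 926), 3664)), Rational(1, 2)) = Pow(Add(-132120, Rational(-1832, 463)), Rational(1, 2)) = Pow(Rational(-61173392, 463), Rational(1, 2)) = Mul(Rational(4, 463), I, Pow(1770205031, Rational(1, 2)))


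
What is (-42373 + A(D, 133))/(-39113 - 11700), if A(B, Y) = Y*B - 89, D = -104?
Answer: 8042/7259 ≈ 1.1079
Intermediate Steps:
A(B, Y) = -89 + B*Y (A(B, Y) = B*Y - 89 = -89 + B*Y)
(-42373 + A(D, 133))/(-39113 - 11700) = (-42373 + (-89 - 104*133))/(-39113 - 11700) = (-42373 + (-89 - 13832))/(-50813) = (-42373 - 13921)*(-1/50813) = -56294*(-1/50813) = 8042/7259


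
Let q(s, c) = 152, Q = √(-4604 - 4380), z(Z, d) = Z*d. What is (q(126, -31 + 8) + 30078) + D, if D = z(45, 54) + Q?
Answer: 32660 + 2*I*√2246 ≈ 32660.0 + 94.784*I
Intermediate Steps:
Q = 2*I*√2246 (Q = √(-8984) = 2*I*√2246 ≈ 94.784*I)
D = 2430 + 2*I*√2246 (D = 45*54 + 2*I*√2246 = 2430 + 2*I*√2246 ≈ 2430.0 + 94.784*I)
(q(126, -31 + 8) + 30078) + D = (152 + 30078) + (2430 + 2*I*√2246) = 30230 + (2430 + 2*I*√2246) = 32660 + 2*I*√2246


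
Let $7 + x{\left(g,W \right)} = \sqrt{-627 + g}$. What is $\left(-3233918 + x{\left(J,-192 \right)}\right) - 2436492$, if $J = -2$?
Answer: $-5670417 + i \sqrt{629} \approx -5.6704 \cdot 10^{6} + 25.08 i$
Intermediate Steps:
$x{\left(g,W \right)} = -7 + \sqrt{-627 + g}$
$\left(-3233918 + x{\left(J,-192 \right)}\right) - 2436492 = \left(-3233918 - \left(7 - \sqrt{-627 - 2}\right)\right) - 2436492 = \left(-3233918 - \left(7 - \sqrt{-629}\right)\right) - 2436492 = \left(-3233918 - \left(7 - i \sqrt{629}\right)\right) - 2436492 = \left(-3233925 + i \sqrt{629}\right) - 2436492 = -5670417 + i \sqrt{629}$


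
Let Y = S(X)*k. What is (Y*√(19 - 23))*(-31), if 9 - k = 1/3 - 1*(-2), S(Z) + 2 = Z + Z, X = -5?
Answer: 4960*I ≈ 4960.0*I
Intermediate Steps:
S(Z) = -2 + 2*Z (S(Z) = -2 + (Z + Z) = -2 + 2*Z)
k = 20/3 (k = 9 - (1/3 - 1*(-2)) = 9 - (1*(⅓) + 2) = 9 - (⅓ + 2) = 9 - 1*7/3 = 9 - 7/3 = 20/3 ≈ 6.6667)
Y = -80 (Y = (-2 + 2*(-5))*(20/3) = (-2 - 10)*(20/3) = -12*20/3 = -80)
(Y*√(19 - 23))*(-31) = -80*√(19 - 23)*(-31) = -160*I*(-31) = 4960*I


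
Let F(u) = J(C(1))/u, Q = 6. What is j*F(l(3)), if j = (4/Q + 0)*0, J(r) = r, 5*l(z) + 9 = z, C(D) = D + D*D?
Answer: 0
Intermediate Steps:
C(D) = D + D²
l(z) = -9/5 + z/5
F(u) = 2/u (F(u) = (1*(1 + 1))/u = (1*2)/u = 2/u)
j = 0 (j = (4/6 + 0)*0 = (4*(⅙) + 0)*0 = (⅔ + 0)*0 = (⅔)*0 = 0)
j*F(l(3)) = 0*(2/(-9/5 + (⅕)*3)) = 0*(2/(-9/5 + ⅗)) = 0*(2/(-6/5)) = 0*(2*(-⅚)) = 0*(-5/3) = 0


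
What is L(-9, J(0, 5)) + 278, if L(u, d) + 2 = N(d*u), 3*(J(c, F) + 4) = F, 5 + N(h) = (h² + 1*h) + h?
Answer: 754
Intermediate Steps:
N(h) = -5 + h² + 2*h (N(h) = -5 + ((h² + 1*h) + h) = -5 + ((h² + h) + h) = -5 + ((h + h²) + h) = -5 + (h² + 2*h) = -5 + h² + 2*h)
J(c, F) = -4 + F/3
L(u, d) = -7 + d²*u² + 2*d*u (L(u, d) = -2 + (-5 + (d*u)² + 2*(d*u)) = -2 + (-5 + d²*u² + 2*d*u) = -7 + d²*u² + 2*d*u)
L(-9, J(0, 5)) + 278 = (-7 + (-4 + (⅓)*5)²*(-9)² + 2*(-4 + (⅓)*5)*(-9)) + 278 = (-7 + (-4 + 5/3)²*81 + 2*(-4 + 5/3)*(-9)) + 278 = (-7 + (-7/3)²*81 + 2*(-7/3)*(-9)) + 278 = (-7 + (49/9)*81 + 42) + 278 = (-7 + 441 + 42) + 278 = 476 + 278 = 754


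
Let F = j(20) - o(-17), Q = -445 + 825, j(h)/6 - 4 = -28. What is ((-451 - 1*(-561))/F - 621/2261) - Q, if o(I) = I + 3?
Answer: -11202284/29393 ≈ -381.12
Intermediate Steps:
o(I) = 3 + I
j(h) = -144 (j(h) = 24 + 6*(-28) = 24 - 168 = -144)
Q = 380
F = -130 (F = -144 - (3 - 17) = -144 - 1*(-14) = -144 + 14 = -130)
((-451 - 1*(-561))/F - 621/2261) - Q = ((-451 - 1*(-561))/(-130) - 621/2261) - 1*380 = ((-451 + 561)*(-1/130) - 621*1/2261) - 380 = (110*(-1/130) - 621/2261) - 380 = (-11/13 - 621/2261) - 380 = -32944/29393 - 380 = -11202284/29393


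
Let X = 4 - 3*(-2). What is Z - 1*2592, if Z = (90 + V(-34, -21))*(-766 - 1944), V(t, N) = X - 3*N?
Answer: -444322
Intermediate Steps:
X = 10 (X = 4 + 6 = 10)
V(t, N) = 10 - 3*N
Z = -441730 (Z = (90 + (10 - 3*(-21)))*(-766 - 1944) = (90 + (10 + 63))*(-2710) = (90 + 73)*(-2710) = 163*(-2710) = -441730)
Z - 1*2592 = -441730 - 1*2592 = -441730 - 2592 = -444322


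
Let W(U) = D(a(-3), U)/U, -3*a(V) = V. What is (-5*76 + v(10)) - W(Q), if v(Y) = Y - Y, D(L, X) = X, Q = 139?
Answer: -381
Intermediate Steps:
a(V) = -V/3
v(Y) = 0
W(U) = 1 (W(U) = U/U = 1)
(-5*76 + v(10)) - W(Q) = (-5*76 + 0) - 1*1 = (-380 + 0) - 1 = -380 - 1 = -381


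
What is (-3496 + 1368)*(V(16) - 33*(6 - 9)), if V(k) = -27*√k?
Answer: 19152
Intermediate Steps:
(-3496 + 1368)*(V(16) - 33*(6 - 9)) = (-3496 + 1368)*(-27*√16 - 33*(6 - 9)) = -2128*(-27*4 - 33*(-3)) = -2128*(-108 + 99) = -2128*(-9) = 19152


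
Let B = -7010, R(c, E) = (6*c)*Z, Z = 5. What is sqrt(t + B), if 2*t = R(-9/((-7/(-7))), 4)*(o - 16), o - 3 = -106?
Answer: sqrt(9055) ≈ 95.158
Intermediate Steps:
o = -103 (o = 3 - 106 = -103)
R(c, E) = 30*c (R(c, E) = (6*c)*5 = 30*c)
t = 16065 (t = ((30*(-9/((-7/(-7)))))*(-103 - 16))/2 = ((30*(-9/((-7*(-1/7)))))*(-119))/2 = ((30*(-9/1))*(-119))/2 = ((30*(-9*1))*(-119))/2 = ((30*(-9))*(-119))/2 = (-270*(-119))/2 = (1/2)*32130 = 16065)
sqrt(t + B) = sqrt(16065 - 7010) = sqrt(9055)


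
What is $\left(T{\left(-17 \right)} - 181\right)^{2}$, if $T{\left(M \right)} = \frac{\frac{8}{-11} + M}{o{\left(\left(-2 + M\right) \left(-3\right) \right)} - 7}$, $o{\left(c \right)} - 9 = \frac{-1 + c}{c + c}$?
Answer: $\frac{86340182569}{2439844} \approx 35388.0$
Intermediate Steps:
$o{\left(c \right)} = 9 + \frac{-1 + c}{2 c}$ ($o{\left(c \right)} = 9 + \frac{-1 + c}{c + c} = 9 + \frac{-1 + c}{2 c}$)
$T{\left(M \right)} = \frac{- \frac{8}{11} + M}{-7 + \frac{113 - 57 M}{2 \left(6 - 3 M\right)}}$ ($T{\left(M \right)} = \frac{\frac{8}{-11} + M}{\frac{-1 + 19 \left(-2 + M\right) \left(-3\right)}{2 \left(-2 + M\right) \left(-3\right)} - 7} = \frac{8 \left(- \frac{1}{11}\right) + M}{\frac{-1 + 19 \left(6 - 3 M\right)}{2 \left(6 - 3 M\right)} - 7} = \frac{- \frac{8}{11} + M}{\frac{-1 - \left(-114 + 57 M\right)}{2 \left(6 - 3 M\right)} - 7} = \frac{- \frac{8}{11} + M}{\frac{113 - 57 M}{2 \left(6 - 3 M\right)} - 7} = \frac{- \frac{8}{11} + M}{-7 + \frac{113 - 57 M}{2 \left(6 - 3 M\right)}}$)
$\left(T{\left(-17 \right)} - 181\right)^{2} = \left(\frac{6 \left(16 - -510 + 11 \left(-17\right)^{2}\right)}{11 \left(-29 + 15 \left(-17\right)\right)} - 181\right)^{2} = \left(\frac{6 \left(16 + 510 + 11 \cdot 289\right)}{11 \left(-29 - 255\right)} - 181\right)^{2} = \left(\frac{6 \left(16 + 510 + 3179\right)}{11 \left(-284\right)} - 181\right)^{2} = \left(\frac{6}{11} \left(- \frac{1}{284}\right) 3705 - 181\right)^{2} = \left(- \frac{11115}{1562} - 181\right)^{2} = \left(- \frac{293837}{1562}\right)^{2} = \frac{86340182569}{2439844}$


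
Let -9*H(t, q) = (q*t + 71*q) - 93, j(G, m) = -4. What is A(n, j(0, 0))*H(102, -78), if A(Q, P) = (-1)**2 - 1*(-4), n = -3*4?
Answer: 22645/3 ≈ 7548.3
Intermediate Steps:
H(t, q) = 31/3 - 71*q/9 - q*t/9 (H(t, q) = -((q*t + 71*q) - 93)/9 = -((71*q + q*t) - 93)/9 = -(-93 + 71*q + q*t)/9 = 31/3 - 71*q/9 - q*t/9)
n = -12
A(Q, P) = 5 (A(Q, P) = 1 + 4 = 5)
A(n, j(0, 0))*H(102, -78) = 5*(31/3 - 71/9*(-78) - 1/9*(-78)*102) = 5*(31/3 + 1846/3 + 884) = 5*(4529/3) = 22645/3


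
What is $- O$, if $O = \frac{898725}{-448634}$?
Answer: $\frac{898725}{448634} \approx 2.0032$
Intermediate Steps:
$O = - \frac{898725}{448634}$ ($O = 898725 \left(- \frac{1}{448634}\right) = - \frac{898725}{448634} \approx -2.0032$)
$- O = \left(-1\right) \left(- \frac{898725}{448634}\right) = \frac{898725}{448634}$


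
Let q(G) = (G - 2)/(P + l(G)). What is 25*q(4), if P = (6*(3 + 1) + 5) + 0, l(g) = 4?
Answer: 50/33 ≈ 1.5152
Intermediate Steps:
P = 29 (P = (6*4 + 5) + 0 = (24 + 5) + 0 = 29 + 0 = 29)
q(G) = -2/33 + G/33 (q(G) = (G - 2)/(29 + 4) = (-2 + G)/33 = (-2 + G)*(1/33) = -2/33 + G/33)
25*q(4) = 25*(-2/33 + (1/33)*4) = 25*(-2/33 + 4/33) = 25*(2/33) = 50/33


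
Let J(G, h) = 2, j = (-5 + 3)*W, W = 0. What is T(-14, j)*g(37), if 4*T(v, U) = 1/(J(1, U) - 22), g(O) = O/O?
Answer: -1/80 ≈ -0.012500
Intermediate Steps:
j = 0 (j = (-5 + 3)*0 = -2*0 = 0)
g(O) = 1
T(v, U) = -1/80 (T(v, U) = 1/(4*(2 - 22)) = (1/4)/(-20) = (1/4)*(-1/20) = -1/80)
T(-14, j)*g(37) = -1/80*1 = -1/80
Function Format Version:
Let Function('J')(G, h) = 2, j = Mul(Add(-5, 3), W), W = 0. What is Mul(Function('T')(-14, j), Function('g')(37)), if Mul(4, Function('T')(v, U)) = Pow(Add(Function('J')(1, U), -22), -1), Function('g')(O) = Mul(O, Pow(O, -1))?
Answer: Rational(-1, 80) ≈ -0.012500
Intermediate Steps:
j = 0 (j = Mul(Add(-5, 3), 0) = Mul(-2, 0) = 0)
Function('g')(O) = 1
Function('T')(v, U) = Rational(-1, 80) (Function('T')(v, U) = Mul(Rational(1, 4), Pow(Add(2, -22), -1)) = Mul(Rational(1, 4), Pow(-20, -1)) = Mul(Rational(1, 4), Rational(-1, 20)) = Rational(-1, 80))
Mul(Function('T')(-14, j), Function('g')(37)) = Mul(Rational(-1, 80), 1) = Rational(-1, 80)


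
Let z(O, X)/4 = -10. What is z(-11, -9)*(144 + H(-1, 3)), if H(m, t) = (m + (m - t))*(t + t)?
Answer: -4560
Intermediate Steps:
z(O, X) = -40 (z(O, X) = 4*(-10) = -40)
H(m, t) = 2*t*(-t + 2*m) (H(m, t) = (-t + 2*m)*(2*t) = 2*t*(-t + 2*m))
z(-11, -9)*(144 + H(-1, 3)) = -40*(144 + 2*3*(-1*3 + 2*(-1))) = -40*(144 + 2*3*(-3 - 2)) = -40*(144 + 2*3*(-5)) = -40*(144 - 30) = -40*114 = -4560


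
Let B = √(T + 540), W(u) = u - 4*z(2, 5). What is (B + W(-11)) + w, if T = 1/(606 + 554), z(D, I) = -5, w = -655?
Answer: -646 + √181656290/580 ≈ -622.76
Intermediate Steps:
W(u) = 20 + u (W(u) = u - 4*(-5) = u + 20 = 20 + u)
T = 1/1160 ≈ 0.00086207
B = √181656290/580 (B = √(1/1160 + 540) = √(626401/1160) = √181656290/580 ≈ 23.238)
(B + W(-11)) + w = (√181656290/580 + (20 - 11)) - 655 = (√181656290/580 + 9) - 655 = (9 + √181656290/580) - 655 = -646 + √181656290/580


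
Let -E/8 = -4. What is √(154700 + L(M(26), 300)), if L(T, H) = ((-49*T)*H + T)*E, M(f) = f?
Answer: 6*I*√335413 ≈ 3474.9*I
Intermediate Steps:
E = 32 (E = -8*(-4) = 32)
L(T, H) = 32*T - 1568*H*T (L(T, H) = ((-49*T)*H + T)*32 = (-49*H*T + T)*32 = (T - 49*H*T)*32 = 32*T - 1568*H*T)
√(154700 + L(M(26), 300)) = √(154700 + 32*26*(1 - 49*300)) = √(154700 + 32*26*(1 - 14700)) = √(154700 + 32*26*(-14699)) = √(154700 - 12229568) = √(-12074868) = 6*I*√335413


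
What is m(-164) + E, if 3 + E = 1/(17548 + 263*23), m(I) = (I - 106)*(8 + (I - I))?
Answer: -51040310/23597 ≈ -2163.0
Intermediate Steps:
m(I) = -848 + 8*I (m(I) = (-106 + I)*(8 + 0) = (-106 + I)*8 = -848 + 8*I)
E = -70790/23597 (E = -3 + 1/(17548 + 263*23) = -3 + 1/(17548 + 6049) = -3 + 1/23597 = -70790/23597 ≈ -3.0000)
m(-164) + E = (-848 + 8*(-164)) - 70790/23597 = (-848 - 1312) - 70790/23597 = -2160 - 70790/23597 = -51040310/23597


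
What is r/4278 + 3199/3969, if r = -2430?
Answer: 96206/404271 ≈ 0.23797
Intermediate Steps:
r/4278 + 3199/3969 = -2430/4278 + 3199/3969 = -2430*1/4278 + 3199*(1/3969) = -405/713 + 457/567 = 96206/404271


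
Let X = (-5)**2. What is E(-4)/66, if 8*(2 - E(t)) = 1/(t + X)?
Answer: 335/11088 ≈ 0.030213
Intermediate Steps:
X = 25
E(t) = 2 - 1/(8*(25 + t)) (E(t) = 2 - 1/(8*(t + 25)) = 2 - 1/(8*(25 + t)))
E(-4)/66 = ((399 + 16*(-4))/(8*(25 - 4)))/66 = ((1/8)*(399 - 64)/21)/66 = ((1/8)*(1/21)*335)/66 = (1/66)*(335/168) = 335/11088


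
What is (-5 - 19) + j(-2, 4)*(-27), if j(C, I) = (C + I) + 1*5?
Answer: -213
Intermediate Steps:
j(C, I) = 5 + C + I (j(C, I) = (C + I) + 5 = 5 + C + I)
(-5 - 19) + j(-2, 4)*(-27) = (-5 - 19) + (5 - 2 + 4)*(-27) = -24 + 7*(-27) = -24 - 189 = -213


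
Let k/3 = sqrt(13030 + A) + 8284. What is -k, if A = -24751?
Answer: -24852 - 3*I*sqrt(11721) ≈ -24852.0 - 324.79*I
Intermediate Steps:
k = 24852 + 3*I*sqrt(11721) (k = 3*(sqrt(13030 - 24751) + 8284) = 3*(sqrt(-11721) + 8284) = 3*(I*sqrt(11721) + 8284) = 3*(8284 + I*sqrt(11721)) = 24852 + 3*I*sqrt(11721) ≈ 24852.0 + 324.79*I)
-k = -(24852 + 3*I*sqrt(11721)) = -24852 - 3*I*sqrt(11721)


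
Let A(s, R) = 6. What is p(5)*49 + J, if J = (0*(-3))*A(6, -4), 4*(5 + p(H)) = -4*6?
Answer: -539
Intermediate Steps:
p(H) = -11 (p(H) = -5 + (-4*6)/4 = -5 + (1/4)*(-24) = -5 - 6 = -11)
J = 0 (J = (0*(-3))*6 = 0*6 = 0)
p(5)*49 + J = -11*49 + 0 = -539 + 0 = -539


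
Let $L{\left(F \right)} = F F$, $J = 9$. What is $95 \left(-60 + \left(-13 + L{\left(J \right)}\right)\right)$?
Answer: $760$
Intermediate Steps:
$L{\left(F \right)} = F^{2}$
$95 \left(-60 + \left(-13 + L{\left(J \right)}\right)\right) = 95 \left(-60 - \left(13 - 9^{2}\right)\right) = 95 \left(-60 + \left(-13 + 81\right)\right) = 95 \left(-60 + 68\right) = 95 \cdot 8 = 760$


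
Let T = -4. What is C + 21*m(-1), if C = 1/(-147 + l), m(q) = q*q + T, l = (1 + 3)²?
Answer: -8254/131 ≈ -63.008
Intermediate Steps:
l = 16 (l = 4² = 16)
m(q) = -4 + q² (m(q) = q*q - 4 = q² - 4 = -4 + q²)
C = -1/131 (C = 1/(-147 + 16) = 1/(-131) = -1/131 ≈ -0.0076336)
C + 21*m(-1) = -1/131 + 21*(-4 + (-1)²) = -1/131 + 21*(-4 + 1) = -1/131 + 21*(-3) = -1/131 - 63 = -8254/131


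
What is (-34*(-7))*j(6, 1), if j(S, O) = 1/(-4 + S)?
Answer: 119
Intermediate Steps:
(-34*(-7))*j(6, 1) = (-34*(-7))/(-4 + 6) = 238/2 = 238*(1/2) = 119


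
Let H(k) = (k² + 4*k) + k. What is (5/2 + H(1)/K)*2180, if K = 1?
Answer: 18530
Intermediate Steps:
H(k) = k² + 5*k
(5/2 + H(1)/K)*2180 = (5/2 + (1*(5 + 1))/1)*2180 = (5*(½) + (1*6)*1)*2180 = (5/2 + 6*1)*2180 = (5/2 + 6)*2180 = (17/2)*2180 = 18530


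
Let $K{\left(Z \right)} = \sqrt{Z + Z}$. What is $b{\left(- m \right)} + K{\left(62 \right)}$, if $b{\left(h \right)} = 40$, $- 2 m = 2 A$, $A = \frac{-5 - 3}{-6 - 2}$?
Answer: $40 + 2 \sqrt{31} \approx 51.135$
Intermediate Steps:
$A = 1$ ($A = - \frac{8}{-8} = \left(-8\right) \left(- \frac{1}{8}\right) = 1$)
$m = -1$ ($m = - \frac{2 \cdot 1}{2} = \left(- \frac{1}{2}\right) 2 = -1$)
$K{\left(Z \right)} = \sqrt{2} \sqrt{Z}$ ($K{\left(Z \right)} = \sqrt{2 Z} = \sqrt{2} \sqrt{Z}$)
$b{\left(- m \right)} + K{\left(62 \right)} = 40 + \sqrt{2} \sqrt{62} = 40 + 2 \sqrt{31}$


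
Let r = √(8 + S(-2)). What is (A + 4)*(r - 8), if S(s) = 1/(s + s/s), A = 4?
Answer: -64 + 8*√7 ≈ -42.834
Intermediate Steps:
S(s) = 1/(1 + s) (S(s) = 1/(s + 1) = 1/(1 + s))
r = √7 (r = √(8 + 1/(1 - 2)) = √(8 + 1/(-1)) = √(8 - 1) = √7 ≈ 2.6458)
(A + 4)*(r - 8) = (4 + 4)*(√7 - 8) = 8*(-8 + √7) = -64 + 8*√7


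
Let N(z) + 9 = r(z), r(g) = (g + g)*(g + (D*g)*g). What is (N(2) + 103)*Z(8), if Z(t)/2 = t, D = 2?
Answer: 2144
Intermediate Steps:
Z(t) = 2*t
r(g) = 2*g*(g + 2*g**2) (r(g) = (g + g)*(g + (2*g)*g) = (2*g)*(g + 2*g**2) = 2*g*(g + 2*g**2))
N(z) = -9 + z**2*(2 + 4*z)
(N(2) + 103)*Z(8) = ((-9 + 2**2*(2 + 4*2)) + 103)*(2*8) = ((-9 + 4*(2 + 8)) + 103)*16 = ((-9 + 4*10) + 103)*16 = ((-9 + 40) + 103)*16 = (31 + 103)*16 = 134*16 = 2144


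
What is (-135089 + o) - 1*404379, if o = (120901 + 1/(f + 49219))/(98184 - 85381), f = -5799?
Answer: -299888388748259/555906260 ≈ -5.3946e+5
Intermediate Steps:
o = 5249521421/555906260 (o = (120901 + 1/(-5799 + 49219))/(98184 - 85381) = (120901 + 1/43420)/12803 = (120901 + 1/43420)*(1/12803) = (5249521421/43420)*(1/12803) = 5249521421/555906260 ≈ 9.4432)
(-135089 + o) - 1*404379 = (-135089 + 5249521421/555906260) - 1*404379 = -75091571235719/555906260 - 404379 = -299888388748259/555906260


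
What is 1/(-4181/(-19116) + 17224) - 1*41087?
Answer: -13528230206239/329258165 ≈ -41087.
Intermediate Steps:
1/(-4181/(-19116) + 17224) - 1*41087 = 1/(-4181*(-1/19116) + 17224) - 41087 = 1/(4181/19116 + 17224) - 41087 = 1/(329258165/19116) - 41087 = 19116/329258165 - 41087 = -13528230206239/329258165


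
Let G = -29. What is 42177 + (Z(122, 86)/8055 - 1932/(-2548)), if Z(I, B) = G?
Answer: 30916505041/733005 ≈ 42178.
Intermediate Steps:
Z(I, B) = -29
42177 + (Z(122, 86)/8055 - 1932/(-2548)) = 42177 + (-29/8055 - 1932/(-2548)) = 42177 + (-29*1/8055 - 1932*(-1/2548)) = 42177 + (-29/8055 + 69/91) = 42177 + 553156/733005 = 30916505041/733005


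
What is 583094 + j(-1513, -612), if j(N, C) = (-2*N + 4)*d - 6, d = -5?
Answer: 567938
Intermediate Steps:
j(N, C) = -26 + 10*N (j(N, C) = (-2*N + 4)*(-5) - 6 = (4 - 2*N)*(-5) - 6 = (-20 + 10*N) - 6 = -26 + 10*N)
583094 + j(-1513, -612) = 583094 + (-26 + 10*(-1513)) = 583094 + (-26 - 15130) = 583094 - 15156 = 567938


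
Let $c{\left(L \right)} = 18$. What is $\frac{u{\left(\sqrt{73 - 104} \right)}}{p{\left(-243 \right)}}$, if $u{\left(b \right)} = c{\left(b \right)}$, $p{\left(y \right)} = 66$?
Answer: $\frac{3}{11} \approx 0.27273$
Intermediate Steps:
$u{\left(b \right)} = 18$
$\frac{u{\left(\sqrt{73 - 104} \right)}}{p{\left(-243 \right)}} = \frac{18}{66} = 18 \cdot \frac{1}{66} = \frac{3}{11}$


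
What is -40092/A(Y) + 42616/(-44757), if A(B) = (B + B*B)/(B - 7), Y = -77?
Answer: 5374286188/9354213 ≈ 574.53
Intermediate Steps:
A(B) = (B + B**2)/(-7 + B)
-40092/A(Y) + 42616/(-44757) = -40092*(-(-7 - 77)/(77*(1 - 77))) + 42616/(-44757) = -40092/((-77*(-76)/(-84))) + 42616*(-1/44757) = -40092/((-77*(-1/84)*(-76))) - 42616/44757 = -40092/(-209/3) - 42616/44757 = -40092*(-3/209) - 42616/44757 = 120276/209 - 42616/44757 = 5374286188/9354213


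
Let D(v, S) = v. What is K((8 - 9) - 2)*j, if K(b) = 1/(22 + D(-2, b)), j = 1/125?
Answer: 1/2500 ≈ 0.00040000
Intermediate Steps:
j = 1/125 ≈ 0.0080000
K(b) = 1/20 (K(b) = 1/(22 - 2) = 1/20)
K((8 - 9) - 2)*j = (1/20)*(1/125) = 1/2500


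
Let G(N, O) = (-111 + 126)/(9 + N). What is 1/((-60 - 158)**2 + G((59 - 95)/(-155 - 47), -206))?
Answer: 309/14685421 ≈ 2.1041e-5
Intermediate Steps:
G(N, O) = 15/(9 + N)
1/((-60 - 158)**2 + G((59 - 95)/(-155 - 47), -206)) = 1/((-60 - 158)**2 + 15/(9 + (59 - 95)/(-155 - 47))) = 1/((-218)**2 + 15/(9 - 36/(-202))) = 1/(47524 + 15/(9 - 36*(-1/202))) = 1/(47524 + 15/(9 + 18/101)) = 1/(47524 + 15/(927/101)) = 1/(47524 + 15*(101/927)) = 1/(47524 + 505/309) = 1/(14685421/309) = 309/14685421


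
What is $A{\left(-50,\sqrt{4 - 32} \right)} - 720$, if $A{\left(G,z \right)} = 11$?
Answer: $-709$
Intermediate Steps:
$A{\left(-50,\sqrt{4 - 32} \right)} - 720 = 11 - 720 = -709$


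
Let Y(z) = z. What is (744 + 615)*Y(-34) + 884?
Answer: -45322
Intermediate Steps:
(744 + 615)*Y(-34) + 884 = (744 + 615)*(-34) + 884 = 1359*(-34) + 884 = -46206 + 884 = -45322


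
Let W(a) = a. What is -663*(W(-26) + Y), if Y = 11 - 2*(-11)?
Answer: -4641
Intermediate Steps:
Y = 33 (Y = 11 + 22 = 33)
-663*(W(-26) + Y) = -663*(-26 + 33) = -663*7 = -4641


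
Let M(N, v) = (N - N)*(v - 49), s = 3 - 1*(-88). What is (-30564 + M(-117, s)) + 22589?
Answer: -7975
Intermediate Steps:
s = 91 (s = 3 + 88 = 91)
M(N, v) = 0 (M(N, v) = 0*(-49 + v) = 0)
(-30564 + M(-117, s)) + 22589 = (-30564 + 0) + 22589 = -30564 + 22589 = -7975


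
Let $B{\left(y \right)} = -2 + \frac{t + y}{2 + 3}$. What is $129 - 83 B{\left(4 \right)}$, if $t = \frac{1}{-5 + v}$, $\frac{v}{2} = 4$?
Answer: $\frac{3346}{15} \approx 223.07$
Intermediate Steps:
$v = 8$ ($v = 2 \cdot 4 = 8$)
$t = \frac{1}{3}$ ($t = \frac{1}{-5 + 8} = \frac{1}{3} \approx 0.33333$)
$B{\left(y \right)} = - \frac{29}{15} + \frac{y}{5}$ ($B{\left(y \right)} = -2 + \frac{\frac{1}{3} + y}{2 + 3} = -2 + \frac{\frac{1}{3} + y}{5} = -2 + \left(\frac{1}{3} + y\right) \frac{1}{5} = -2 + \left(\frac{1}{15} + \frac{y}{5}\right) = - \frac{29}{15} + \frac{y}{5}$)
$129 - 83 B{\left(4 \right)} = 129 - 83 \left(- \frac{29}{15} + \frac{1}{5} \cdot 4\right) = 129 - 83 \left(- \frac{29}{15} + \frac{4}{5}\right) = 129 - - \frac{1411}{15} = 129 + \frac{1411}{15} = \frac{3346}{15}$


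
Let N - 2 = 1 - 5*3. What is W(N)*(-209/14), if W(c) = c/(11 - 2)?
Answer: 418/21 ≈ 19.905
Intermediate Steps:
N = -12 (N = 2 + (1 - 5*3) = 2 + (1 - 15) = 2 - 14 = -12)
W(c) = c/9
W(N)*(-209/14) = ((1/9)*(-12))*(-209/14) = -(-836)/(3*14) = -4/3*(-209/14) = 418/21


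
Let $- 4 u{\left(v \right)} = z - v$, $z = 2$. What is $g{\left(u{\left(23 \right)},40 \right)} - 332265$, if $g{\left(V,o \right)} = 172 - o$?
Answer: $-332133$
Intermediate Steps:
$u{\left(v \right)} = - \frac{1}{2} + \frac{v}{4}$ ($u{\left(v \right)} = - \frac{2 - v}{4} = - \frac{1}{2} + \frac{v}{4}$)
$g{\left(u{\left(23 \right)},40 \right)} - 332265 = \left(172 - 40\right) - 332265 = 132 - 332265 = -332133$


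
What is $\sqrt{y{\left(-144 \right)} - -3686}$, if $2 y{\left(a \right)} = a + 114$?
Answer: $\sqrt{3671} \approx 60.589$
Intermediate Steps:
$y{\left(a \right)} = 57 + \frac{a}{2}$ ($y{\left(a \right)} = \frac{a + 114}{2} = \frac{114 + a}{2} = 57 + \frac{a}{2}$)
$\sqrt{y{\left(-144 \right)} - -3686} = \sqrt{\left(57 + \frac{1}{2} \left(-144\right)\right) - -3686} = \sqrt{\left(57 - 72\right) + 3686} = \sqrt{-15 + 3686} = \sqrt{3671}$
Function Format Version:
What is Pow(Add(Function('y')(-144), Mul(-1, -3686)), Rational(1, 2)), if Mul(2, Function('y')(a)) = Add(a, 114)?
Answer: Pow(3671, Rational(1, 2)) ≈ 60.589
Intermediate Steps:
Function('y')(a) = Add(57, Mul(Rational(1, 2), a)) (Function('y')(a) = Mul(Rational(1, 2), Add(a, 114)) = Mul(Rational(1, 2), Add(114, a)) = Add(57, Mul(Rational(1, 2), a)))
Pow(Add(Function('y')(-144), Mul(-1, -3686)), Rational(1, 2)) = Pow(Add(Add(57, Mul(Rational(1, 2), -144)), Mul(-1, -3686)), Rational(1, 2)) = Pow(Add(Add(57, -72), 3686), Rational(1, 2)) = Pow(Add(-15, 3686), Rational(1, 2)) = Pow(3671, Rational(1, 2))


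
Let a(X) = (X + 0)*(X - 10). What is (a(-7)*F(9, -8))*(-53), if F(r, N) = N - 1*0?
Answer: 50456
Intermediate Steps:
a(X) = X*(-10 + X)
F(r, N) = N (F(r, N) = N + 0 = N)
(a(-7)*F(9, -8))*(-53) = (-7*(-10 - 7)*(-8))*(-53) = (-7*(-17)*(-8))*(-53) = (119*(-8))*(-53) = -952*(-53) = 50456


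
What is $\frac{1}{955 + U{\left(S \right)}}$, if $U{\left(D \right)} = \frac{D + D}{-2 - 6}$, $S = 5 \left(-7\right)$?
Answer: $\frac{4}{3855} \approx 0.0010376$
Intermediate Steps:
$S = -35$
$U{\left(D \right)} = - \frac{D}{4}$ ($U{\left(D \right)} = \frac{2 D}{-8} = 2 D \left(- \frac{1}{8}\right) = - \frac{D}{4}$)
$\frac{1}{955 + U{\left(S \right)}} = \frac{1}{955 - - \frac{35}{4}} = \frac{1}{955 + \frac{35}{4}} = \frac{1}{\frac{3855}{4}} = \frac{4}{3855}$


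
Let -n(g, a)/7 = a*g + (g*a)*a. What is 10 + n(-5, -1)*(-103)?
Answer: 10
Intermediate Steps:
n(g, a) = -7*a*g - 7*g*a² (n(g, a) = -7*(a*g + (g*a)*a) = -7*(a*g + (a*g)*a) = -7*(a*g + g*a²) = -7*a*g - 7*g*a²)
10 + n(-5, -1)*(-103) = 10 - 7*(-1)*(-5)*(1 - 1)*(-103) = 10 - 7*(-1)*(-5)*0*(-103) = 10 + 0*(-103) = 10 + 0 = 10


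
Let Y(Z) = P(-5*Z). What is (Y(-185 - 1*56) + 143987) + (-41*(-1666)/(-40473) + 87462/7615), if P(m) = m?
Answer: 44751469238176/308201895 ≈ 1.4520e+5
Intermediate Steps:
Y(Z) = -5*Z
(Y(-185 - 1*56) + 143987) + (-41*(-1666)/(-40473) + 87462/7615) = (-5*(-185 - 1*56) + 143987) + (-41*(-1666)/(-40473) + 87462/7615) = (-5*(-185 - 56) + 143987) + (68306*(-1/40473) + 87462*(1/7615)) = (-5*(-241) + 143987) + (-68306/40473 + 87462/7615) = (1205 + 143987) + 3019699336/308201895 = 145192 + 3019699336/308201895 = 44751469238176/308201895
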